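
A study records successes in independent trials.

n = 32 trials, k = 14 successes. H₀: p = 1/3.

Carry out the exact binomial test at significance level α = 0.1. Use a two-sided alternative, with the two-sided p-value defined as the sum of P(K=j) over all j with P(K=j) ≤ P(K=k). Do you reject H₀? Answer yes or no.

reject H₀: no

Exact binomial: n=32, k=14, p₀=1/3=0.3333
P(X=j) = C(n,j)·p₀^j·(1−p₀)^(n−j); p = Σ P(X=j) over j with P(X=j) ≤ P(X=14)
p-value (two-sided) = 0.25969
At α=0.1: p ≥ α → fail to reject H₀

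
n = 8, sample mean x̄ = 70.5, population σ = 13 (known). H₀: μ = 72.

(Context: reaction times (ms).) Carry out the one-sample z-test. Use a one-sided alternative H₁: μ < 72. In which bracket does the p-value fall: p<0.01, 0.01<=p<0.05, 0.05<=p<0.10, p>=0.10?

p-value bracket: p>=0.10

SE = σ/√n = 13/√8 = 4.5962
z = (x̄−μ₀)/SE = (70.5−72)/4.5962 = -0.3264
p-value (one-sided, H₁ less) = 0.37208
→ bracket: p>=0.10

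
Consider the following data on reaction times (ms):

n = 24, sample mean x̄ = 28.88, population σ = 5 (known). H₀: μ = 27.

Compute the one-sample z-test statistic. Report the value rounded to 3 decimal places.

SE = σ/√n = 5/√24 = 1.0206
z = (x̄−μ₀)/SE = (28.88−27)/1.0206 = 1.8420

test statistic = 1.842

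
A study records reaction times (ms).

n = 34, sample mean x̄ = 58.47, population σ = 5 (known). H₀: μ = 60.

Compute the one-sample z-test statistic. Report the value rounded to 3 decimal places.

test statistic = -1.784

SE = σ/√n = 5/√34 = 0.8575
z = (x̄−μ₀)/SE = (58.47−60)/0.8575 = -1.7843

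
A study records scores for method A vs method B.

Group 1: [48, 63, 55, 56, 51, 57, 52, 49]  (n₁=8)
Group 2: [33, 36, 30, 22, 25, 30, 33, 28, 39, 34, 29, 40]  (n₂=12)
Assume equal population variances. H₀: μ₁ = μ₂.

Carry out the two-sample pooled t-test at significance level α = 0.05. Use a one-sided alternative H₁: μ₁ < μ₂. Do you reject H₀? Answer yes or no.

reject H₀: no

x̄₁=53.875, s₁=4.912, n₁=8
x̄₂=31.583, s₂=5.351, n₂=12
s_p² = [7·4.912² + 11·5.351²]/18 = 26.8773
SE = √(s_p²·(1/8+1/12)) = 2.3663
t = (53.875−31.583)/2.3663 = 9.4204
df = 18
p-value (one-sided, H₁ less) = 1.00000
At α=0.05: p ≥ α → fail to reject H₀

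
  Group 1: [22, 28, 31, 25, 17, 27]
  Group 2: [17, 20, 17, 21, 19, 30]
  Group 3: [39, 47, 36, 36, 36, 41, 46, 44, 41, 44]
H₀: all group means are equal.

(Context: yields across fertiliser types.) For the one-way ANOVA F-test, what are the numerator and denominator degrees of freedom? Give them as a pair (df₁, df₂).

k = 3 groups, N = 22 total
df = (k−1, N−k) = (3−1, 22−3) = (2, 19)

degrees of freedom = [2, 19]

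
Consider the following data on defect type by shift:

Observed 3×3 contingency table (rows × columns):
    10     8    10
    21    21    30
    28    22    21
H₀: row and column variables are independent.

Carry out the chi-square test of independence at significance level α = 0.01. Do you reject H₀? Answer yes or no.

Row totals [28, 72, 71], col totals [59, 51, 61], n=171
χ² = (10−9.66)²/9.66 + (8−8.35)²/8.35 + (10−9.99)²/9.99 + (21−24.84)²/24.84 + (21−21.47)²/21.47 + (30−25.68)²/25.68 + (28−24.50)²/24.50 + (22−21.18)²/21.18 + (21−25.33)²/25.33 = 2.6289
df = 4
p-value (upper-tail) = 0.62171
At α=0.01: p ≥ α → fail to reject H₀

reject H₀: no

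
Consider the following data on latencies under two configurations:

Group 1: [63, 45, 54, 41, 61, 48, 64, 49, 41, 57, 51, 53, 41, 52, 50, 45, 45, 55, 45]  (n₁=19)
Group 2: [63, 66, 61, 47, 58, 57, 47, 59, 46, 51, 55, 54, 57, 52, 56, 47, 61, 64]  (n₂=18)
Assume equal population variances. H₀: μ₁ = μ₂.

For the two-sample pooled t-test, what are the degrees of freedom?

degrees of freedom = 35

df = n₁ + n₂ − 2 = 19 + 18 − 2 = 35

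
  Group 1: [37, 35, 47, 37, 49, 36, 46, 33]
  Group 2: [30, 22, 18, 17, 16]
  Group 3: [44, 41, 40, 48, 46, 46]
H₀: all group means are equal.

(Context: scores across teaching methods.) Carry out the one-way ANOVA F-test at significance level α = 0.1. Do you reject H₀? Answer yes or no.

Group means [40.00, 20.60, 44.17], grand mean 36.211
SSB = Σnᵢ(x̄ᵢ−x̄)² = 1713.125; SSW = ΣΣ(x−x̄ᵢ)² = 454.033
MSB = 1713.125/2 = 856.5623; MSW = 454.033/16 = 28.3771
F = MSB/MSW = 30.1850
df = (2, 16)
p-value (upper-tail) = 0.00000
At α=0.1: p < α → reject H₀

reject H₀: yes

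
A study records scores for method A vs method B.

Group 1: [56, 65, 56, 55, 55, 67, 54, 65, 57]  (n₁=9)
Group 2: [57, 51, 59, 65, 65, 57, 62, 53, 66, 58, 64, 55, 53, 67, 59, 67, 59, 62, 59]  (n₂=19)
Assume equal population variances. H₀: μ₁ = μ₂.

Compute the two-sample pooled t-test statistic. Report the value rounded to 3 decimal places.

x̄₁=58.889, s₁=5.183, n₁=9
x̄₂=59.895, s₂=4.932, n₂=19
s_p² = [8·5.183² + 18·4.932²]/26 = 25.1030
SE = √(s_p²·(1/9+1/19)) = 2.0274
t = (58.889−59.895)/2.0274 = -0.4961
df = 26

test statistic = -0.496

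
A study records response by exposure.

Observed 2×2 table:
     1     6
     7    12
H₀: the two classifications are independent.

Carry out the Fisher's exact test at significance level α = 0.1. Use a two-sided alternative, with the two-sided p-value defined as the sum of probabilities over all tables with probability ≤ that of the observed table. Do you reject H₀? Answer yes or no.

reject H₀: no

Margins: r₁=7, r₂=19, c₁=8, c₂=18, n=26
p_obs = C(7,1)·C(19,7)/C(26,8); sum pmf over tables with pmf ≤ p_obs
p-value (two-sided) = 0.37479
At α=0.1: p ≥ α → fail to reject H₀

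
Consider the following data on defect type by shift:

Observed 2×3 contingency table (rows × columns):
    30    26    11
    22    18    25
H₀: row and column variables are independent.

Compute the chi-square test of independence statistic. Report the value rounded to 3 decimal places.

test statistic = 8.101

Row totals [67, 65], col totals [52, 44, 36], n=132
χ² = (30−26.39)²/26.39 + (26−22.33)²/22.33 + (11−18.27)²/18.27 + (22−25.61)²/25.61 + (18−21.67)²/21.67 + (25−17.73)²/17.73 = 8.1013
df = 2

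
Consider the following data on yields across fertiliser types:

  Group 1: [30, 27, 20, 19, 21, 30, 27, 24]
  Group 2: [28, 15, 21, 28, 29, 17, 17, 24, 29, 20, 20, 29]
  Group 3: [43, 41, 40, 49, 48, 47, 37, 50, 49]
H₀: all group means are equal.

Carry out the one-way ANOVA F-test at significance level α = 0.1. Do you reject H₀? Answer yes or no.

reject H₀: yes

Group means [24.75, 23.08, 44.89], grand mean 30.310
SSB = Σnᵢ(x̄ᵢ−x̄)² = 2786.901; SSW = ΣΣ(x−x̄ᵢ)² = 631.306
MSB = 2786.901/2 = 1393.4507; MSW = 631.306/26 = 24.2810
F = MSB/MSW = 57.3886
df = (2, 26)
p-value (upper-tail) = 0.00000
At α=0.1: p < α → reject H₀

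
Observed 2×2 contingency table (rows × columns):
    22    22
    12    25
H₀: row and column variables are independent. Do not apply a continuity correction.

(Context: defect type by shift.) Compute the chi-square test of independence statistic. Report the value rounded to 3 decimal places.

Row totals [44, 37], col totals [34, 47], n=81
χ² = (22−18.47)²/18.47 + (22−25.53)²/25.53 + (12−15.53)²/15.53 + (25−21.47)²/21.47 = 2.5467
df = 1

test statistic = 2.547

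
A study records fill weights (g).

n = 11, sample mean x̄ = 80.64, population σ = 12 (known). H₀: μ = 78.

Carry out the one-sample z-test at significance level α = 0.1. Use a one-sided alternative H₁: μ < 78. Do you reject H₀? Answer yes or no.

reject H₀: no

SE = σ/√n = 12/√11 = 3.6181
z = (x̄−μ₀)/SE = (80.64−78)/3.6181 = 0.7297
p-value (one-sided, H₁ less) = 0.76720
At α=0.1: p ≥ α → fail to reject H₀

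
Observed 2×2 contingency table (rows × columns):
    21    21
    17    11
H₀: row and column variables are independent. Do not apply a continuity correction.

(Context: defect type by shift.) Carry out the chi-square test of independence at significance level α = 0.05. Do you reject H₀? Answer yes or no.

Row totals [42, 28], col totals [38, 32], n=70
χ² = (21−22.80)²/22.80 + (21−19.20)²/19.20 + (17−15.20)²/15.20 + (11−12.80)²/12.80 = 0.7771
df = 1
p-value (upper-tail) = 0.37802
At α=0.05: p ≥ α → fail to reject H₀

reject H₀: no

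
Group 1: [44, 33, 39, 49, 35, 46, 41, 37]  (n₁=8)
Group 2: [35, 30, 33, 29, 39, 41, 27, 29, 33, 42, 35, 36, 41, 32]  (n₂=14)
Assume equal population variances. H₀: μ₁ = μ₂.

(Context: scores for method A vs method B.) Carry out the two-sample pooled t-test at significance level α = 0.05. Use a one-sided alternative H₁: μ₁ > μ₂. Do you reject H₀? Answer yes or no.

x̄₁=40.500, s₁=5.555, n₁=8
x̄₂=34.429, s₂=4.894, n₂=14
s_p² = [7·5.555² + 13·4.894²]/20 = 26.3714
SE = √(s_p²·(1/8+1/14)) = 2.2760
t = (40.500−34.429)/2.2760 = 2.6676
df = 20
p-value (one-sided, H₁ greater) = 0.00739
At α=0.05: p < α → reject H₀

reject H₀: yes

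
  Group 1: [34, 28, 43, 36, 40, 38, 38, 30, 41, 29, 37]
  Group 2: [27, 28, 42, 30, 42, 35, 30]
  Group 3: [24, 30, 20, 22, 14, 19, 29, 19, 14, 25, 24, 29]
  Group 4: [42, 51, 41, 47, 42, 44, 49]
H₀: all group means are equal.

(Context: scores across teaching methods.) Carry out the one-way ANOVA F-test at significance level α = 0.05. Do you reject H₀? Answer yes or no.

reject H₀: yes

Group means [35.82, 33.43, 22.42, 45.14], grand mean 32.784
SSB = Σnᵢ(x̄ᵢ−x̄)² = 2463.146; SSW = ΣΣ(x−x̄ᵢ)² = 913.124
MSB = 2463.146/3 = 821.0486; MSW = 913.124/33 = 27.6704
F = MSB/MSW = 29.6724
df = (3, 33)
p-value (upper-tail) = 0.00000
At α=0.05: p < α → reject H₀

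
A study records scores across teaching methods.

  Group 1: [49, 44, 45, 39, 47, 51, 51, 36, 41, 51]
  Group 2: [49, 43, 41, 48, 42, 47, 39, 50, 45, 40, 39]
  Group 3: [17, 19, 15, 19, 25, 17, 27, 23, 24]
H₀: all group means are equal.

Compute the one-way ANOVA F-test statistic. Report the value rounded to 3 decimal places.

Group means [45.40, 43.91, 20.67], grand mean 37.433
SSB = Σnᵢ(x̄ᵢ−x̄)² = 3626.058; SSW = ΣΣ(x−x̄ᵢ)² = 567.309
MSB = 3626.058/2 = 1813.0288; MSW = 567.309/27 = 21.0114
F = MSB/MSW = 86.2877
df = (2, 27)

test statistic = 86.288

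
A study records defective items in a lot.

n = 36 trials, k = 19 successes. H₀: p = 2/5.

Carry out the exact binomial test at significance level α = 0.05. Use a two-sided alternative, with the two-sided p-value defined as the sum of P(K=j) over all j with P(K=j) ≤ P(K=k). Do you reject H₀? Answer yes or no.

reject H₀: no

Exact binomial: n=36, k=19, p₀=2/5=0.4000
P(X=j) = C(n,j)·p₀^j·(1−p₀)^(n−j); p = Σ P(X=j) over j with P(X=j) ≤ P(X=19)
p-value (two-sided) = 0.12754
At α=0.05: p ≥ α → fail to reject H₀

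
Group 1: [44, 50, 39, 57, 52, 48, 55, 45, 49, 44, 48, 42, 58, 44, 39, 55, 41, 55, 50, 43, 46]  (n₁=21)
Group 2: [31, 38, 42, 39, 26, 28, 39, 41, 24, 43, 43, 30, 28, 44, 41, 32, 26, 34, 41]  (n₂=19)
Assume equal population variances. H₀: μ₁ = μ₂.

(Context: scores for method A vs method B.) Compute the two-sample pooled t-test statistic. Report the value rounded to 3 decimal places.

test statistic = 6.259

x̄₁=47.810, s₁=5.853, n₁=21
x̄₂=35.263, s₂=6.822, n₂=19
s_p² = [20·5.853² + 18·6.822²]/38 = 40.0769
SE = √(s_p²·(1/21+1/19)) = 2.0044
t = (47.810−35.263)/2.0044 = 6.2593
df = 38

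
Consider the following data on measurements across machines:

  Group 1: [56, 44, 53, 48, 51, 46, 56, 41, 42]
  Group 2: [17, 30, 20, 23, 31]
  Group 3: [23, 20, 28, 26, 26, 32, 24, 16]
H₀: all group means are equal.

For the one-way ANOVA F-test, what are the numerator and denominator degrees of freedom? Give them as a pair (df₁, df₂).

k = 3 groups, N = 22 total
df = (k−1, N−k) = (3−1, 22−3) = (2, 19)

degrees of freedom = [2, 19]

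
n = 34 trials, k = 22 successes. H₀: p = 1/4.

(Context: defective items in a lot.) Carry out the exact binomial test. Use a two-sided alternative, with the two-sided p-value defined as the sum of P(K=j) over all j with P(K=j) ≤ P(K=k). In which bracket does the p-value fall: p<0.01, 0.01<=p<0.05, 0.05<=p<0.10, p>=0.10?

p-value bracket: p<0.01

Exact binomial: n=34, k=22, p₀=1/4=0.2500
P(X=j) = C(n,j)·p₀^j·(1−p₀)^(n−j); p = Σ P(X=j) over j with P(X=j) ≤ P(X=22)
p-value (two-sided) = 0.00000
→ bracket: p<0.01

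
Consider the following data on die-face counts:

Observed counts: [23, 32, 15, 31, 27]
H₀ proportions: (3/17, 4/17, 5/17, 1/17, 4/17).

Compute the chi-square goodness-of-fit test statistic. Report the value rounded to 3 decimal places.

test statistic = 87.234

n = 128; E_i = n·p_i = [22.59, 30.12, 37.65, 7.53, 30.12]
χ² = (23−22.59)²/22.59 + (32−30.12)²/30.12 + (15−37.65)²/37.65 + (31−7.53)²/7.53 + (27−30.12)²/30.12 = 87.2337
df = 4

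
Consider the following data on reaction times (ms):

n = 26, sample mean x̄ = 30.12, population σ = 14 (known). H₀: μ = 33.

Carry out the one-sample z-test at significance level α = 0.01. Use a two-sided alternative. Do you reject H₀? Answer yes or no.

SE = σ/√n = 14/√26 = 2.7456
z = (x̄−μ₀)/SE = (30.12−33)/2.7456 = -1.0489
p-value (two-sided) = 0.29421
At α=0.01: p ≥ α → fail to reject H₀

reject H₀: no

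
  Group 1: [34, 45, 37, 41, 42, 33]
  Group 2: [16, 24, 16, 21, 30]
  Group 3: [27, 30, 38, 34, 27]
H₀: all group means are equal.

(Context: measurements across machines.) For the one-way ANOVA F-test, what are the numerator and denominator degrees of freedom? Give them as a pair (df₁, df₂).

k = 3 groups, N = 16 total
df = (k−1, N−k) = (3−1, 16−3) = (2, 13)

degrees of freedom = [2, 13]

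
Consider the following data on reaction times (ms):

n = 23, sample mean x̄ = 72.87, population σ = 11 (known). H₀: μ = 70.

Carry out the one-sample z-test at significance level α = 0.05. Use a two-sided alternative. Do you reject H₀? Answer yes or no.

SE = σ/√n = 11/√23 = 2.2937
z = (x̄−μ₀)/SE = (72.87−70)/2.2937 = 1.2513
p-value (two-sided) = 0.21083
At α=0.05: p ≥ α → fail to reject H₀

reject H₀: no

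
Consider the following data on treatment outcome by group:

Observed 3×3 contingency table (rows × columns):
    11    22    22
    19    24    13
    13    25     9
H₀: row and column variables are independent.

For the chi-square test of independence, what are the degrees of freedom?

degrees of freedom = 4

df = (r−1)(c−1) = (3−1)·(3−1) = 4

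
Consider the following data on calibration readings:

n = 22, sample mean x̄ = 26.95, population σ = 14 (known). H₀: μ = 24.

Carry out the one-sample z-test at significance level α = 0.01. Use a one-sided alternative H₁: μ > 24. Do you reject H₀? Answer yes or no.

SE = σ/√n = 14/√22 = 2.9848
z = (x̄−μ₀)/SE = (26.95−24)/2.9848 = 0.9883
p-value (one-sided, H₁ greater) = 0.16149
At α=0.01: p ≥ α → fail to reject H₀

reject H₀: no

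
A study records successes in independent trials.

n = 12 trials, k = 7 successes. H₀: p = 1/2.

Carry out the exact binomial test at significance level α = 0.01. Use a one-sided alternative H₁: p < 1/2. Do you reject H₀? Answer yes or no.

reject H₀: no

Exact binomial: n=12, k=7, p₀=1/2=0.5000
P(X≤7) from Σ C(n,i)·p₀^i·(1−p₀)^(n−i)
p-value (one-sided, H₁ less) = 0.80615
At α=0.01: p ≥ α → fail to reject H₀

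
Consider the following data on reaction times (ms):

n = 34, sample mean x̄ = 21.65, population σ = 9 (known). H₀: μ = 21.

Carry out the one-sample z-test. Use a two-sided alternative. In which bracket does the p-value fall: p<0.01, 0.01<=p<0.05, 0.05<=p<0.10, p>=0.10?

p-value bracket: p>=0.10

SE = σ/√n = 9/√34 = 1.5435
z = (x̄−μ₀)/SE = (21.65−21)/1.5435 = 0.4211
p-value (two-sided) = 0.67366
→ bracket: p>=0.10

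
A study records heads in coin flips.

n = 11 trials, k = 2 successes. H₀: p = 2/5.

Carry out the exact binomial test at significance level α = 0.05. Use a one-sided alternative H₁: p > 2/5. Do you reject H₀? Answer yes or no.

Exact binomial: n=11, k=2, p₀=2/5=0.4000
P(X≥2) from Σ C(n,i)·p₀^i·(1−p₀)^(n−i)
p-value (one-sided, H₁ greater) = 0.96977
At α=0.05: p ≥ α → fail to reject H₀

reject H₀: no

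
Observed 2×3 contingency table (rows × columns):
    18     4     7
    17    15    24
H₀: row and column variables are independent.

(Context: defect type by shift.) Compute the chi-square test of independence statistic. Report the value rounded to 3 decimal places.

test statistic = 7.945

Row totals [29, 56], col totals [35, 19, 31], n=85
χ² = (18−11.94)²/11.94 + (4−6.48)²/6.48 + (7−10.58)²/10.58 + (17−23.06)²/23.06 + (15−12.52)²/12.52 + (24−20.42)²/20.42 = 7.9447
df = 2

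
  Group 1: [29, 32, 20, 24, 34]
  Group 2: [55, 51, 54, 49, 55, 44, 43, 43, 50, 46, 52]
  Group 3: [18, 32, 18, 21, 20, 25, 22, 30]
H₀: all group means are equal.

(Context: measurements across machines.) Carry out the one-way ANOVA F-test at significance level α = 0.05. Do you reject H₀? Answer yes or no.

Group means [27.80, 49.27, 23.25], grand mean 36.125
SSB = Σnᵢ(x̄ᵢ−x̄)² = 3574.143; SSW = ΣΣ(x−x̄ᵢ)² = 546.482
MSB = 3574.143/2 = 1787.0716; MSW = 546.482/21 = 26.0229
F = MSB/MSW = 68.6729
df = (2, 21)
p-value (upper-tail) = 0.00000
At α=0.05: p < α → reject H₀

reject H₀: yes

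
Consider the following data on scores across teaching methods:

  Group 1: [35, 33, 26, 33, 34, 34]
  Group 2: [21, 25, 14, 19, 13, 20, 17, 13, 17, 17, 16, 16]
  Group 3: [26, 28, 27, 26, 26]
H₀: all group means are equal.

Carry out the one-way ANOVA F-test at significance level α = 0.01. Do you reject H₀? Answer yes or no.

reject H₀: yes

Group means [32.50, 17.33, 26.60], grand mean 23.304
SSB = Σnᵢ(x̄ᵢ−x̄)² = 989.503; SSW = ΣΣ(x−x̄ᵢ)² = 191.367
MSB = 989.503/2 = 494.7514; MSW = 191.367/20 = 9.5683
F = MSB/MSW = 51.7072
df = (2, 20)
p-value (upper-tail) = 0.00000
At α=0.01: p < α → reject H₀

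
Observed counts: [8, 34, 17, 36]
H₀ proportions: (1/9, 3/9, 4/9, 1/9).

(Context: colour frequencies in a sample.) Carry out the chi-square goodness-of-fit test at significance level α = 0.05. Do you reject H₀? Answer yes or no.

n = 95; E_i = n·p_i = [10.56, 31.67, 42.22, 10.56]
χ² = (8−10.56)²/10.56 + (34−31.67)²/31.67 + (17−42.22)²/42.22 + (36−10.56)²/10.56 = 77.1921
df = 3
p-value (upper-tail) = 0.00000
At α=0.05: p < α → reject H₀

reject H₀: yes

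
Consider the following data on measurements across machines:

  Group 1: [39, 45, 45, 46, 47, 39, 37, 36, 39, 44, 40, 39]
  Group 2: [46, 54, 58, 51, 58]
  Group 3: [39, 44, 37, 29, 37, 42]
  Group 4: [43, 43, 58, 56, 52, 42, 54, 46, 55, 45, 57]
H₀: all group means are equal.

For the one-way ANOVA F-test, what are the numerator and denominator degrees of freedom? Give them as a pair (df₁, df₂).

degrees of freedom = [3, 30]

k = 4 groups, N = 34 total
df = (k−1, N−k) = (4−1, 34−4) = (3, 30)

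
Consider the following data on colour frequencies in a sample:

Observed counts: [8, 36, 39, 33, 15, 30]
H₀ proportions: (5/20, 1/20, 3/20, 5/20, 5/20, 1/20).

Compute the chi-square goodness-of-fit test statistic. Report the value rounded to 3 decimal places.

test statistic = 209.012

n = 161; E_i = n·p_i = [40.25, 8.05, 24.15, 40.25, 40.25, 8.05]
χ² = (8−40.25)²/40.25 + (36−8.05)²/8.05 + (39−24.15)²/24.15 + (33−40.25)²/40.25 + (15−40.25)²/40.25 + (30−8.05)²/8.05 = 209.0124
df = 5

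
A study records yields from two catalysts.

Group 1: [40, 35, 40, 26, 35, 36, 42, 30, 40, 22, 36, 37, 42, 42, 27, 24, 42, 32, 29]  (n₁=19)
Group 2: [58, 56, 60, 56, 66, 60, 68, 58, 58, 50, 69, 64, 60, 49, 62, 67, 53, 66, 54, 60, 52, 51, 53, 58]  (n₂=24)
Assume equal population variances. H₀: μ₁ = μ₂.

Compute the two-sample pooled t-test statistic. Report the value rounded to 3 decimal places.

test statistic = -12.676

x̄₁=34.579, s₁=6.577, n₁=19
x̄₂=58.667, s₂=5.866, n₂=24
s_p² = [18·6.577² + 23·5.866²]/41 = 38.2918
SE = √(s_p²·(1/19+1/24)) = 1.9002
t = (34.579−58.667)/1.9002 = -12.6763
df = 41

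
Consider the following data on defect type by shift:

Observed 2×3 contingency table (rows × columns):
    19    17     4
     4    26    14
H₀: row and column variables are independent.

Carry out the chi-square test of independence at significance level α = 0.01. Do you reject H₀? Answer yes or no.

Row totals [40, 44], col totals [23, 43, 18], n=84
χ² = (19−10.95)²/10.95 + (17−20.48)²/20.48 + (4−8.57)²/8.57 + (4−12.05)²/12.05 + (26−22.52)²/22.52 + (14−9.43)²/9.43 = 17.0701
df = 2
p-value (upper-tail) = 0.00020
At α=0.01: p < α → reject H₀

reject H₀: yes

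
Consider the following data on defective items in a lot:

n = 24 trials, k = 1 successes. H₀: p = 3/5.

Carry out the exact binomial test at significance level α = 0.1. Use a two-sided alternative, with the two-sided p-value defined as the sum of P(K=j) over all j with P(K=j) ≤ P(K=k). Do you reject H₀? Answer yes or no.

reject H₀: yes

Exact binomial: n=24, k=1, p₀=3/5=0.6000
P(X=j) = C(n,j)·p₀^j·(1−p₀)^(n−j); p = Σ P(X=j) over j with P(X=j) ≤ P(X=1)
p-value (two-sided) = 0.00000
At α=0.1: p < α → reject H₀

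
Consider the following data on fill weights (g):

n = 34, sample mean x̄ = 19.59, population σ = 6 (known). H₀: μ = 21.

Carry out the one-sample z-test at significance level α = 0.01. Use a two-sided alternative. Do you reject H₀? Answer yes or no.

reject H₀: no

SE = σ/√n = 6/√34 = 1.0290
z = (x̄−μ₀)/SE = (19.59−21)/1.0290 = -1.3703
p-value (two-sided) = 0.17060
At α=0.01: p ≥ α → fail to reject H₀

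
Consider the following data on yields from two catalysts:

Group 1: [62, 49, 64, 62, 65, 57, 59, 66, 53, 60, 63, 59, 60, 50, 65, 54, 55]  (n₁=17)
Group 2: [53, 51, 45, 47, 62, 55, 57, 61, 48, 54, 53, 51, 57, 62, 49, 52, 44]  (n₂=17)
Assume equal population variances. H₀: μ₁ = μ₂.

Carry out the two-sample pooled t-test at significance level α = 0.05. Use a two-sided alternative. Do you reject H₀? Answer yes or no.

x̄₁=59.000, s₁=5.268, n₁=17
x̄₂=53.000, s₂=5.557, n₂=17
s_p² = [16·5.268² + 16·5.557²]/32 = 29.3125
SE = √(s_p²·(1/17+1/17)) = 1.8570
t = (59.000−53.000)/1.8570 = 3.2310
df = 32
p-value (two-sided) = 0.00285
At α=0.05: p < α → reject H₀

reject H₀: yes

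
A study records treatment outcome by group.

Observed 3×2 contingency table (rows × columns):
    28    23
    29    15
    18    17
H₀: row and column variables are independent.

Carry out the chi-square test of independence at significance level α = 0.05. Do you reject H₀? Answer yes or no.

Row totals [51, 44, 35], col totals [75, 55], n=130
χ² = (28−29.42)²/29.42 + (23−21.58)²/21.58 + (29−25.38)²/25.38 + (15−18.62)²/18.62 + (18−20.19)²/20.19 + (17−14.81)²/14.81 = 1.9424
df = 2
p-value (upper-tail) = 0.37864
At α=0.05: p ≥ α → fail to reject H₀

reject H₀: no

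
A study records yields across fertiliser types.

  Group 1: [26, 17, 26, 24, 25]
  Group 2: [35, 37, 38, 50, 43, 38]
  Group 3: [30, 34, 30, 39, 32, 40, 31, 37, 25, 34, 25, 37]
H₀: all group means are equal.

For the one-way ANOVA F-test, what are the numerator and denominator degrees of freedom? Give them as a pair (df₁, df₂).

k = 3 groups, N = 23 total
df = (k−1, N−k) = (3−1, 23−3) = (2, 20)

degrees of freedom = [2, 20]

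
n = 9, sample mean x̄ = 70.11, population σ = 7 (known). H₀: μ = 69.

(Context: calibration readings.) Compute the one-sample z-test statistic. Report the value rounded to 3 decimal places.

test statistic = 0.476

SE = σ/√n = 7/√9 = 2.3333
z = (x̄−μ₀)/SE = (70.11−69)/2.3333 = 0.4757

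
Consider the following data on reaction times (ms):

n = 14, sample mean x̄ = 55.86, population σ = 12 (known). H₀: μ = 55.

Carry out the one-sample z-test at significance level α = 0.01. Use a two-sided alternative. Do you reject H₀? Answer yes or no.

reject H₀: no

SE = σ/√n = 12/√14 = 3.2071
z = (x̄−μ₀)/SE = (55.86−55)/3.2071 = 0.2682
p-value (two-sided) = 0.78858
At α=0.01: p ≥ α → fail to reject H₀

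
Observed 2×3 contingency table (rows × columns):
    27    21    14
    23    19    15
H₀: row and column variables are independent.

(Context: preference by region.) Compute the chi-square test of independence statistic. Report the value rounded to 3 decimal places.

test statistic = 0.245

Row totals [62, 57], col totals [50, 40, 29], n=119
χ² = (27−26.05)²/26.05 + (21−20.84)²/20.84 + (14−15.11)²/15.11 + (23−23.95)²/23.95 + (19−19.16)²/19.16 + (15−13.89)²/13.89 = 0.2448
df = 2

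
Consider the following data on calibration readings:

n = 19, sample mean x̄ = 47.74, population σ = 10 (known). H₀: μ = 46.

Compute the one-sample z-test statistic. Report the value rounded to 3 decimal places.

SE = σ/√n = 10/√19 = 2.2942
z = (x̄−μ₀)/SE = (47.74−46)/2.2942 = 0.7584

test statistic = 0.758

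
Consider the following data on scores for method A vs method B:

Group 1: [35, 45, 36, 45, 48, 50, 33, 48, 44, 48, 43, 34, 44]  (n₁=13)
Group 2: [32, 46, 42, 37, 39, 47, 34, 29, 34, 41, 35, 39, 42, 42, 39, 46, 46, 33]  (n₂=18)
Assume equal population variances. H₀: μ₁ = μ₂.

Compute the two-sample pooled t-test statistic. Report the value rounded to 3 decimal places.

x̄₁=42.538, s₁=5.953, n₁=13
x̄₂=39.056, s₂=5.407, n₂=18
s_p² = [12·5.953² + 17·5.407²]/29 = 31.7991
SE = √(s_p²·(1/13+1/18)) = 2.0525
t = (42.538−39.056)/2.0525 = 1.6969
df = 29

test statistic = 1.697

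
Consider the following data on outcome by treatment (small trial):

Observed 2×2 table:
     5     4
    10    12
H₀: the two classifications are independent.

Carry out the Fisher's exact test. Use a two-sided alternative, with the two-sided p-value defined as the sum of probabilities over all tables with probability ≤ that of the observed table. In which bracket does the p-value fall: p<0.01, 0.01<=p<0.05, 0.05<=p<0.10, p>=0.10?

p-value bracket: p>=0.10

Margins: r₁=9, r₂=22, c₁=15, c₂=16, n=31
p_obs = C(9,5)·C(22,10)/C(31,15); sum pmf over tables with pmf ≤ p_obs
p-value (two-sided) = 0.70425
→ bracket: p>=0.10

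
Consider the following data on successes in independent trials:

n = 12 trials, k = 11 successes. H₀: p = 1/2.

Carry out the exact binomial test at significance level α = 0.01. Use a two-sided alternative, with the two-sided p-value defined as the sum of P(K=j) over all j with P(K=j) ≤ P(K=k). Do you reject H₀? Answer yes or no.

Exact binomial: n=12, k=11, p₀=1/2=0.5000
P(X=j) = C(n,j)·p₀^j·(1−p₀)^(n−j); p = Σ P(X=j) over j with P(X=j) ≤ P(X=11)
p-value (two-sided) = 0.00635
At α=0.01: p < α → reject H₀

reject H₀: yes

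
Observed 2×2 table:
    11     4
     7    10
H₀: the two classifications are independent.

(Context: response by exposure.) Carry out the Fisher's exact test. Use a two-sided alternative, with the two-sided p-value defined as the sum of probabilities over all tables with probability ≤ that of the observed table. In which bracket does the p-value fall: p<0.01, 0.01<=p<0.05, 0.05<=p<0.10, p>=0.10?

p-value bracket: 0.05<=p<0.10

Margins: r₁=15, r₂=17, c₁=18, c₂=14, n=32
p_obs = C(15,11)·C(17,7)/C(32,18); sum pmf over tables with pmf ≤ p_obs
p-value (two-sided) = 0.08697
→ bracket: 0.05<=p<0.10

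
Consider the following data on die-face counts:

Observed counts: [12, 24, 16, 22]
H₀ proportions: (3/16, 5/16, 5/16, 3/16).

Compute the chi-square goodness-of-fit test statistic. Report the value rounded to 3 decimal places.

test statistic = 7.240

n = 74; E_i = n·p_i = [13.88, 23.12, 23.12, 13.88]
χ² = (12−13.88)²/13.88 + (24−23.12)²/23.12 + (16−23.12)²/23.12 + (22−13.88)²/13.88 = 7.2396
df = 3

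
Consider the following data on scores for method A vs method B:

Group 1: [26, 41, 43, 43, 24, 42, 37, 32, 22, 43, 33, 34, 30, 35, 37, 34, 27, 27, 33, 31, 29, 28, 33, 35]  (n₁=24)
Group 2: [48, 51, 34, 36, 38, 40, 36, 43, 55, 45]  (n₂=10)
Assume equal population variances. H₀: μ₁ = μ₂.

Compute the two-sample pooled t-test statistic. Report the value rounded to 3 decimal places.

x̄₁=33.292, s₁=6.125, n₁=24
x̄₂=42.600, s₂=7.058, n₂=10
s_p² = [23·6.125² + 9·7.058²]/32 = 40.9799
SE = √(s_p²·(1/24+1/10)) = 2.4095
t = (33.292−42.600)/2.4095 = -3.8632
df = 32

test statistic = -3.863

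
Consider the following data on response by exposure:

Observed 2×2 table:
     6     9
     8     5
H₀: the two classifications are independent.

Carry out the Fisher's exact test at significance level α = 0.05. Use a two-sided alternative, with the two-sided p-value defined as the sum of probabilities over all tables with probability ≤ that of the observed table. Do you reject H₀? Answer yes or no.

reject H₀: no

Margins: r₁=15, r₂=13, c₁=14, c₂=14, n=28
p_obs = C(15,6)·C(13,8)/C(28,14); sum pmf over tables with pmf ≤ p_obs
p-value (two-sided) = 0.44948
At α=0.05: p ≥ α → fail to reject H₀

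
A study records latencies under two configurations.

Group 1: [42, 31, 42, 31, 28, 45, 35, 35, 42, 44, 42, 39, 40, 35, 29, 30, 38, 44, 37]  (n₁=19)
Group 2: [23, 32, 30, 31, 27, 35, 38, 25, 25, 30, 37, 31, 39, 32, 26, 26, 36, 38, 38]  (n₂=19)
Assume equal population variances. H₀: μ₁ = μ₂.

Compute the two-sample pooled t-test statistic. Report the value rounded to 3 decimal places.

x̄₁=37.316, s₁=5.538, n₁=19
x̄₂=31.526, s₂=5.211, n₂=19
s_p² = [18·5.538² + 18·5.211²]/36 = 28.9123
SE = √(s_p²·(1/19+1/19)) = 1.7445
t = (37.316−31.526)/1.7445 = 3.3186
df = 36

test statistic = 3.319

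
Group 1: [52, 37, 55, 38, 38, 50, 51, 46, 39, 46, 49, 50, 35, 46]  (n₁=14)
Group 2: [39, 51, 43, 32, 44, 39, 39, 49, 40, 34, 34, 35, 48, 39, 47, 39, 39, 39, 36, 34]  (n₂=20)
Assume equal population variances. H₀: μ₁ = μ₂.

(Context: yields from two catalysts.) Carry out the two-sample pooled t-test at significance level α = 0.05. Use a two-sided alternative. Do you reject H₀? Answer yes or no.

x̄₁=45.143, s₁=6.515, n₁=14
x̄₂=40.000, s₂=5.429, n₂=20
s_p² = [13·6.515² + 19·5.429²]/32 = 34.7411
SE = √(s_p²·(1/14+1/20)) = 2.0539
t = (45.143−40.000)/2.0539 = 2.5039
df = 32
p-value (two-sided) = 0.01757
At α=0.05: p < α → reject H₀

reject H₀: yes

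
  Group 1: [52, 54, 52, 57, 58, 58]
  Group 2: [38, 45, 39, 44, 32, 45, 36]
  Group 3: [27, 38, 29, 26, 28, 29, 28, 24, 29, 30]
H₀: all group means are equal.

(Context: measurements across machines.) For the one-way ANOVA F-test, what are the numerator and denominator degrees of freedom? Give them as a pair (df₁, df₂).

k = 3 groups, N = 23 total
df = (k−1, N−k) = (3−1, 23−3) = (2, 20)

degrees of freedom = [2, 20]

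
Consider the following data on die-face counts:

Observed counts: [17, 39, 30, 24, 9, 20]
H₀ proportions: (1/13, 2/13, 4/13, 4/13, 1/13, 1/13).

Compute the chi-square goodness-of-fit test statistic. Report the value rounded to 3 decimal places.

test statistic = 38.651

n = 139; E_i = n·p_i = [10.69, 21.38, 42.77, 42.77, 10.69, 10.69]
χ² = (17−10.69)²/10.69 + (39−21.38)²/21.38 + (30−42.77)²/42.77 + (24−42.77)²/42.77 + (9−10.69)²/10.69 + (20−10.69)²/10.69 = 38.6511
df = 5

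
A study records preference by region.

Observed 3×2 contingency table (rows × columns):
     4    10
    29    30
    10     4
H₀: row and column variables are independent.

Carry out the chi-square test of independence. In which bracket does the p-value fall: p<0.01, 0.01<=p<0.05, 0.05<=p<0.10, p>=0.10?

Row totals [14, 59, 14], col totals [43, 44], n=87
χ² = (4−6.92)²/6.92 + (10−7.08)²/7.08 + (29−29.16)²/29.16 + (30−29.84)²/29.84 + (10−6.92)²/6.92 + (4−7.08)²/7.08 = 5.1490
df = 2
p-value (upper-tail) = 0.07619
→ bracket: 0.05<=p<0.10

p-value bracket: 0.05<=p<0.10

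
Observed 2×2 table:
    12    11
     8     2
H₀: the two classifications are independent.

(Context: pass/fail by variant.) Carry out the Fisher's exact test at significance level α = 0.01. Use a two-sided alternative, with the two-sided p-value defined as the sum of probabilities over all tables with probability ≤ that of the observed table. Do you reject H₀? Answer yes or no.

Margins: r₁=23, r₂=10, c₁=20, c₂=13, n=33
p_obs = C(23,12)·C(10,8)/C(33,20); sum pmf over tables with pmf ≤ p_obs
p-value (two-sided) = 0.24549
At α=0.01: p ≥ α → fail to reject H₀

reject H₀: no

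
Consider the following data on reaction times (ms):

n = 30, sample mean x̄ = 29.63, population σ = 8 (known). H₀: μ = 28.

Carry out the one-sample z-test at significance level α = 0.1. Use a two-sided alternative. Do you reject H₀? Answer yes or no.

SE = σ/√n = 8/√30 = 1.4606
z = (x̄−μ₀)/SE = (29.63−28)/1.4606 = 1.1160
p-value (two-sided) = 0.26443
At α=0.1: p ≥ α → fail to reject H₀

reject H₀: no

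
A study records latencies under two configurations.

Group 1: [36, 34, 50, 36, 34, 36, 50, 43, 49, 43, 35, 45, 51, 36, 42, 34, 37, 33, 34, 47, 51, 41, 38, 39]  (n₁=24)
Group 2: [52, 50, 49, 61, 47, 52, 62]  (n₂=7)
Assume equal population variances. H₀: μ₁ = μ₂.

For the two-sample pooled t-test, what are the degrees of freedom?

degrees of freedom = 29

df = n₁ + n₂ − 2 = 24 + 7 − 2 = 29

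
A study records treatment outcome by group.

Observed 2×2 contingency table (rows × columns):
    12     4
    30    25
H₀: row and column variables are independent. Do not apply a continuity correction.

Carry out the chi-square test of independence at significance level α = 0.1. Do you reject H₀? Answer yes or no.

Row totals [16, 55], col totals [42, 29], n=71
χ² = (12−9.46)²/9.46 + (4−6.54)²/6.54 + (30−32.54)²/32.54 + (25−22.46)²/22.46 = 2.1462
df = 1
p-value (upper-tail) = 0.14292
At α=0.1: p ≥ α → fail to reject H₀

reject H₀: no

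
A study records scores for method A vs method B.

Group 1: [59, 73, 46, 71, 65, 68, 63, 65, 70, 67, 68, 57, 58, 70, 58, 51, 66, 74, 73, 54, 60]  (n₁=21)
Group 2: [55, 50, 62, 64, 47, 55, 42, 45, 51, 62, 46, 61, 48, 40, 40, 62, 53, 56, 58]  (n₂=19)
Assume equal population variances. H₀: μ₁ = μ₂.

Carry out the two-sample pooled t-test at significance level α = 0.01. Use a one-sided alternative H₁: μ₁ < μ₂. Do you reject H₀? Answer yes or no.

reject H₀: no

x̄₁=63.619, s₁=7.691, n₁=21
x̄₂=52.474, s₂=7.855, n₂=19
s_p² = [20·7.691² + 18·7.855²]/38 = 60.3602
SE = √(s_p²·(1/21+1/19)) = 2.4599
t = (63.619−52.474)/2.4599 = 4.5308
df = 38
p-value (one-sided, H₁ less) = 0.99997
At α=0.01: p ≥ α → fail to reject H₀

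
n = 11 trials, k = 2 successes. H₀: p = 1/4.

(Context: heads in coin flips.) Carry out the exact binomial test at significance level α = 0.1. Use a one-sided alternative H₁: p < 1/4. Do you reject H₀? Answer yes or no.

reject H₀: no

Exact binomial: n=11, k=2, p₀=1/4=0.2500
P(X≤2) from Σ C(n,i)·p₀^i·(1−p₀)^(n−i)
p-value (one-sided, H₁ less) = 0.45520
At α=0.1: p ≥ α → fail to reject H₀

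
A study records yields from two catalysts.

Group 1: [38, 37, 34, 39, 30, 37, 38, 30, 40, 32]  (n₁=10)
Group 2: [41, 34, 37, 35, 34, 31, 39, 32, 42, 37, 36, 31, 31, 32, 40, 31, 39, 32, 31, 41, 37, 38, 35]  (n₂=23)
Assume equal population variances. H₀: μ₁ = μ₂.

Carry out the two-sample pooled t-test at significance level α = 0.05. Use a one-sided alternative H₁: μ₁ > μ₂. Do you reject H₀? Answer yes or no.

x̄₁=35.500, s₁=3.719, n₁=10
x̄₂=35.478, s₂=3.716, n₂=23
s_p² = [9·3.719² + 22·3.716²]/31 = 13.8142
SE = √(s_p²·(1/10+1/23)) = 1.4078
t = (35.500−35.478)/1.4078 = 0.0154
df = 31
p-value (one-sided, H₁ greater) = 0.49389
At α=0.05: p ≥ α → fail to reject H₀

reject H₀: no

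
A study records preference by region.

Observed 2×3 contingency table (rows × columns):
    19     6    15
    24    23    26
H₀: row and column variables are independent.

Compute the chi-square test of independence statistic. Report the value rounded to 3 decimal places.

test statistic = 4.221

Row totals [40, 73], col totals [43, 29, 41], n=113
χ² = (19−15.22)²/15.22 + (6−10.27)²/10.27 + (15−14.51)²/14.51 + (24−27.78)²/27.78 + (23−18.73)²/18.73 + (26−26.49)²/26.49 = 4.2209
df = 2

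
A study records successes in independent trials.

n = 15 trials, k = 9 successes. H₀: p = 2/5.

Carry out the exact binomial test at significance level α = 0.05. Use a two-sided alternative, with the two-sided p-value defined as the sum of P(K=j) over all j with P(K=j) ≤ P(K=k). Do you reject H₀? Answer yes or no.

reject H₀: no

Exact binomial: n=15, k=9, p₀=2/5=0.4000
P(X=j) = C(n,j)·p₀^j·(1−p₀)^(n−j); p = Σ P(X=j) over j with P(X=j) ≤ P(X=9)
p-value (two-sided) = 0.12216
At α=0.05: p ≥ α → fail to reject H₀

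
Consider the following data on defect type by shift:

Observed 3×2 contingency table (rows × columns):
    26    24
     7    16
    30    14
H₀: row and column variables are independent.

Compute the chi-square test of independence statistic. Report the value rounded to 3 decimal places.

Row totals [50, 23, 44], col totals [63, 54], n=117
χ² = (26−26.92)²/26.92 + (24−23.08)²/23.08 + (7−12.38)²/12.38 + (16−10.62)²/10.62 + (30−23.69)²/23.69 + (14−20.31)²/20.31 = 8.7796
df = 2

test statistic = 8.780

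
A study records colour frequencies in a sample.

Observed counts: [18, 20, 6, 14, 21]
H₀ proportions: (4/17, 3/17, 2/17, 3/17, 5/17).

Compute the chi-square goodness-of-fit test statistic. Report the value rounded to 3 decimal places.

n = 79; E_i = n·p_i = [18.59, 13.94, 9.29, 13.94, 23.24]
χ² = (18−18.59)²/18.59 + (20−13.94)²/13.94 + (6−9.29)²/9.29 + (14−13.94)²/13.94 + (21−23.24)²/23.24 = 4.0346
df = 4

test statistic = 4.035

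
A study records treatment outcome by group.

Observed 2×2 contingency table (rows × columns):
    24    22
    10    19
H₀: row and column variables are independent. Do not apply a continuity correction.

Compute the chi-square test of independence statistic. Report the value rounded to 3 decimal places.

test statistic = 2.246

Row totals [46, 29], col totals [34, 41], n=75
χ² = (24−20.85)²/20.85 + (22−25.15)²/25.15 + (10−13.15)²/13.15 + (19−15.85)²/15.85 = 2.2463
df = 1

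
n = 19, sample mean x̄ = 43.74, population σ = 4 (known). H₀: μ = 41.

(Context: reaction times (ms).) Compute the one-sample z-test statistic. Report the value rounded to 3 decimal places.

test statistic = 2.986

SE = σ/√n = 4/√19 = 0.9177
z = (x̄−μ₀)/SE = (43.74−41)/0.9177 = 2.9858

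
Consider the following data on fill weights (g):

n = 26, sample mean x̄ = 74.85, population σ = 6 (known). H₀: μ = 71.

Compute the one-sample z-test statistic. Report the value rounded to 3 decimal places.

test statistic = 3.272

SE = σ/√n = 6/√26 = 1.1767
z = (x̄−μ₀)/SE = (74.85−71)/1.1767 = 3.2719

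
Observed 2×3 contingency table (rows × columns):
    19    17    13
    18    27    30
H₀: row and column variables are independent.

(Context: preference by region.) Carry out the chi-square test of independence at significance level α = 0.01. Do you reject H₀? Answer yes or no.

Row totals [49, 75], col totals [37, 44, 43], n=124
χ² = (19−14.62)²/14.62 + (17−17.39)²/17.39 + (13−16.99)²/16.99 + (18−22.38)²/22.38 + (27−26.61)²/26.61 + (30−26.01)²/26.01 = 3.7332
df = 2
p-value (upper-tail) = 0.15465
At α=0.01: p ≥ α → fail to reject H₀

reject H₀: no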